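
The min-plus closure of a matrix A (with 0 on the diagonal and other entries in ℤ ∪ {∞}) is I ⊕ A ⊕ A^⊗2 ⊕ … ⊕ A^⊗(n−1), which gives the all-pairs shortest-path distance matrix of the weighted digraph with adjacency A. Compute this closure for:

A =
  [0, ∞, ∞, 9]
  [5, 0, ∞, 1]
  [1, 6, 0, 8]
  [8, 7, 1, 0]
Closure =
  [0, 16, 10, 9]
  [3, 0, 2, 1]
  [1, 6, 0, 7]
  [2, 7, 1, 0]

This is the Floyd-Warshall all-pairs shortest-path computation. For each intermediate vertex k = 0, 1, …, 3, update dist[i][j] ← min(dist[i][j], dist[i][k] + dist[k][j]). The final matrix gives, for each (i, j), the minimum total weight of any directed path from i to j (possibly empty when i = j).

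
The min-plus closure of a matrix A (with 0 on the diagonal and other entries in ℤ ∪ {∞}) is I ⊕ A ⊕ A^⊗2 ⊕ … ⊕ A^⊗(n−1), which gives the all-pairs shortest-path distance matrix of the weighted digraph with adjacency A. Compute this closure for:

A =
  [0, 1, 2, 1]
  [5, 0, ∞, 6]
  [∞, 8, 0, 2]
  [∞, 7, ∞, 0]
Closure =
  [0, 1, 2, 1]
  [5, 0, 7, 6]
  [13, 8, 0, 2]
  [12, 7, 14, 0]

This is the Floyd-Warshall all-pairs shortest-path computation. For each intermediate vertex k = 0, 1, …, 3, update dist[i][j] ← min(dist[i][j], dist[i][k] + dist[k][j]). The final matrix gives, for each (i, j), the minimum total weight of any directed path from i to j (possibly empty when i = j).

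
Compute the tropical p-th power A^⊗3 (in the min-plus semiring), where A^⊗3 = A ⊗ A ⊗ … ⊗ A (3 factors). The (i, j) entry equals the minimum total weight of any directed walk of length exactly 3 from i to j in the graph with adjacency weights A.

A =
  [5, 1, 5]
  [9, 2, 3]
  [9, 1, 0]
A^⊗3 =
  [12, 5, 4]
  [12, 4, 3]
  [9, 1, 0]

Each entry (A^⊗3)_ij equals the minimum over all length-3 walks i = v_0 → v_1 → … → v_3 = j of Σ_t A[v_t][v_{t+1}]. For example, for (i, j) = (0, 2) we minimise over 9 possible intermediate vertex sequences; the minimum is 4, attained along the walk 0 → 1 → 2 → 2.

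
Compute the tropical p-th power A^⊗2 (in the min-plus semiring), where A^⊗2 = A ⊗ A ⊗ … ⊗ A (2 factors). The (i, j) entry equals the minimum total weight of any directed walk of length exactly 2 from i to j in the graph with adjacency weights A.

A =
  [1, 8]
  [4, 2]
A^⊗2 =
  [2, 9]
  [5, 4]

Each entry (A^⊗2)_ij equals the minimum over all length-2 walks i = v_0 → v_1 → … → v_2 = j of Σ_t A[v_t][v_{t+1}]. For example, for (i, j) = (0, 1) we minimise over 2 possible intermediate vertex sequences; the minimum is 9, attained along the walk 0 → 0 → 1.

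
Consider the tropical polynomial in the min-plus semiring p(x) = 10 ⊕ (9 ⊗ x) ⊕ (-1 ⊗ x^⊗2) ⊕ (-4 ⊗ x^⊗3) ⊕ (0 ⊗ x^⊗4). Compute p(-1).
p(-1) = -7

A tropical monomial a ⊗ x^⊗i evaluates to a + i · x. Evaluating each term at x = -1:
  Term 0 contributes 10 + 0 · -1 = 10
  Term 1 contributes 9 + 1 · -1 = 8
  Term 2 contributes -1 + 2 · -1 = -3
  Term 3 contributes -4 + 3 · -1 = -7
  Term 4 contributes 0 + 4 · -1 = -4
p(-1) = ⊕ of these = min[10, 8, -3, -7, -4] = -7.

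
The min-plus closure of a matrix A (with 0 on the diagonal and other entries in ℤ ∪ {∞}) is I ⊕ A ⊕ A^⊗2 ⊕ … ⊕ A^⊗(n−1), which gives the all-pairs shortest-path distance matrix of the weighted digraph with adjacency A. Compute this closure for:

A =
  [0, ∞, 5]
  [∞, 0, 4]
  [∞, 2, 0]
Closure =
  [0, 7, 5]
  [∞, 0, 4]
  [∞, 2, 0]

This is the Floyd-Warshall all-pairs shortest-path computation. For each intermediate vertex k = 0, 1, …, 2, update dist[i][j] ← min(dist[i][j], dist[i][k] + dist[k][j]). The final matrix gives, for each (i, j), the minimum total weight of any directed path from i to j (possibly empty when i = j).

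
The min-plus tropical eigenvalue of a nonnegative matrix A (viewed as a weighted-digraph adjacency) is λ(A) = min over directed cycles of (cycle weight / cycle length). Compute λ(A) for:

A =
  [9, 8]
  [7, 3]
λ(A) = 3

Enumerate directed cycles and compute their means (weight / length). Sample:
  cycle 0 → 0: weight = 9, length = 1, mean = 9/1 ≈ 9.000
  cycle 1 → 1: weight = 3, length = 1, mean = 3/1 ≈ 3.000
  cycle 0 → 1 → 0: weight = 15, length = 2, mean = 15/2 ≈ 7.500
  cycle 1 → 0 → 1: weight = 15, length = 2, mean = 15/2 ≈ 7.500
Minimum mean = 3.000, attained e.g. along the cycle 1 → 1 with weight 3 and length 1. So λ(A) = 3/1 = 3.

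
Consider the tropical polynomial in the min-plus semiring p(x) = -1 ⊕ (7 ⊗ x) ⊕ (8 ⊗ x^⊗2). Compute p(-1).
p(-1) = -1

A tropical monomial a ⊗ x^⊗i evaluates to a + i · x. Evaluating each term at x = -1:
  Term 0 contributes -1 + 0 · -1 = -1
  Term 1 contributes 7 + 1 · -1 = 6
  Term 2 contributes 8 + 2 · -1 = 6
p(-1) = ⊕ of these = min[-1, 6, 6] = -1.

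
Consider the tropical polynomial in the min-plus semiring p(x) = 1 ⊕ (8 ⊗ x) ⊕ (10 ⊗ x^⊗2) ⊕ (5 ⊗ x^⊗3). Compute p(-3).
p(-3) = -4

A tropical monomial a ⊗ x^⊗i evaluates to a + i · x. Evaluating each term at x = -3:
  Term 0 contributes 1 + 0 · -3 = 1
  Term 1 contributes 8 + 1 · -3 = 5
  Term 2 contributes 10 + 2 · -3 = 4
  Term 3 contributes 5 + 3 · -3 = -4
p(-3) = ⊕ of these = min[1, 5, 4, -4] = -4.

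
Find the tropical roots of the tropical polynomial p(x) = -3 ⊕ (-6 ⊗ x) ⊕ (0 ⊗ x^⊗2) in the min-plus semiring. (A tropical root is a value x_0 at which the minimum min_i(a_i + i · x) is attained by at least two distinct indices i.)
Roots: {-6, 3}

Each tropical root is a break point of the lower envelope of the lines y = a_i + i · x (there are 3 lines, with slopes 0, 1, ..., 2). Only the lines that attain the minimum somewhere contribute to roots; other lines are dominated. Here the surviving (envelope) indices are i = 2, i = 1, i = 0.
Intersections between consecutive envelope lines give the roots: for adjacent envelope indices i < j the intersection is x = (a_i − a_j) / (j − i). Reading off the sorted break points: {-6, 3}.
Verification: at each break x_0, at least two indices attain the minimum of min_i(a_i + i · x_0).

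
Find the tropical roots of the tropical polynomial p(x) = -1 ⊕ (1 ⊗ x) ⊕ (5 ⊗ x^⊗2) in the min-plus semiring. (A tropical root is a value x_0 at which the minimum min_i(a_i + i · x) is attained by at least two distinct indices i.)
Roots: {-4, -2}

Each tropical root is a break point of the lower envelope of the lines y = a_i + i · x (there are 3 lines, with slopes 0, 1, ..., 2). Only the lines that attain the minimum somewhere contribute to roots; other lines are dominated. Here the surviving (envelope) indices are i = 2, i = 1, i = 0.
Intersections between consecutive envelope lines give the roots: for adjacent envelope indices i < j the intersection is x = (a_i − a_j) / (j − i). Reading off the sorted break points: {-4, -2}.
Verification: at each break x_0, at least two indices attain the minimum of min_i(a_i + i · x_0).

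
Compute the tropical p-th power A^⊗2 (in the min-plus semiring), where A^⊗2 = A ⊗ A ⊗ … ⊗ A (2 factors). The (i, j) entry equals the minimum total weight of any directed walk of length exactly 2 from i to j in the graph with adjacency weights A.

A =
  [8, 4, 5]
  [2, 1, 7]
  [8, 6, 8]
A^⊗2 =
  [6, 5, 11]
  [3, 2, 7]
  [8, 7, 13]

Each entry (A^⊗2)_ij equals the minimum over all length-2 walks i = v_0 → v_1 → … → v_2 = j of Σ_t A[v_t][v_{t+1}]. For example, for (i, j) = (0, 2) we minimise over 3 possible intermediate vertex sequences; the minimum is 11, attained along the walk 0 → 1 → 2.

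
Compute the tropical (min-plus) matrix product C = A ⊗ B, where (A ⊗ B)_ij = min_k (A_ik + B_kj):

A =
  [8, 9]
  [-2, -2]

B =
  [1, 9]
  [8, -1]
A ⊗ B =
  [9, 8]
  [-1, -3]

Apply the min-plus product entry-by-entry:
  C[0][0] = min over k of (A[0][0] + B[0][0] = 8 + 1 = 9, A[0][1] + B[1][0] = 9 + 8 = 17) = 9 (attained at k = 0)
  C[0][1] = min over k of (A[0][0] + B[0][1] = 8 + 9 = 17, A[0][1] + B[1][1] = 9 + -1 = 8) = 8 (attained at k = 1)
  C[1][0] = min over k of (A[1][0] + B[0][0] = -2 + 1 = -1, A[1][1] + B[1][0] = -2 + 8 = 6) = -1 (attained at k = 0)
  C[1][1] = min over k of (A[1][0] + B[0][1] = -2 + 9 = 7, A[1][1] + B[1][1] = -2 + -1 = -3) = -3 (attained at k = 1)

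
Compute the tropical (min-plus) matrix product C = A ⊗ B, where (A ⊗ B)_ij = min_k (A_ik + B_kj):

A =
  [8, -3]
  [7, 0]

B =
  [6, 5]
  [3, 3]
A ⊗ B =
  [0, 0]
  [3, 3]

Apply the min-plus product entry-by-entry:
  C[0][0] = min over k of (A[0][0] + B[0][0] = 8 + 6 = 14, A[0][1] + B[1][0] = -3 + 3 = 0) = 0 (attained at k = 1)
  C[0][1] = min over k of (A[0][0] + B[0][1] = 8 + 5 = 13, A[0][1] + B[1][1] = -3 + 3 = 0) = 0 (attained at k = 1)
  C[1][0] = min over k of (A[1][0] + B[0][0] = 7 + 6 = 13, A[1][1] + B[1][0] = 0 + 3 = 3) = 3 (attained at k = 1)
  C[1][1] = min over k of (A[1][0] + B[0][1] = 7 + 5 = 12, A[1][1] + B[1][1] = 0 + 3 = 3) = 3 (attained at k = 1)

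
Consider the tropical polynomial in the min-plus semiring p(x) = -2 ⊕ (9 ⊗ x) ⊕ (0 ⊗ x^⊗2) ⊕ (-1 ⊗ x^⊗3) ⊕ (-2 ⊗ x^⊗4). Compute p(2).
p(2) = -2

A tropical monomial a ⊗ x^⊗i evaluates to a + i · x. Evaluating each term at x = 2:
  Term 0 contributes -2 + 0 · 2 = -2
  Term 1 contributes 9 + 1 · 2 = 11
  Term 2 contributes 0 + 2 · 2 = 4
  Term 3 contributes -1 + 3 · 2 = 5
  Term 4 contributes -2 + 4 · 2 = 6
p(2) = ⊕ of these = min[-2, 11, 4, 5, 6] = -2.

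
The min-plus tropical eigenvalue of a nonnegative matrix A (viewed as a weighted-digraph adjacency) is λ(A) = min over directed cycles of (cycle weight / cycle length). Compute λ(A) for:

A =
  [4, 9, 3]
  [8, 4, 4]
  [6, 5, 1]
λ(A) = 1

Enumerate directed cycles and compute their means (weight / length). Sample:
  cycle 0 → 0: weight = 4, length = 1, mean = 4/1 ≈ 4.000
  cycle 1 → 1: weight = 4, length = 1, mean = 4/1 ≈ 4.000
  cycle 2 → 2: weight = 1, length = 1, mean = 1/1 ≈ 1.000
  cycle 0 → 1 → 0: weight = 17, length = 2, mean = 17/2 ≈ 8.500
  cycle 0 → 2 → 0: weight = 9, length = 2, mean = 9/2 ≈ 4.500
  cycle 1 → 0 → 1: weight = 17, length = 2, mean = 17/2 ≈ 8.500
Minimum mean = 1.000, attained e.g. along the cycle 2 → 2 with weight 1 and length 1. So λ(A) = 1/1 = 1.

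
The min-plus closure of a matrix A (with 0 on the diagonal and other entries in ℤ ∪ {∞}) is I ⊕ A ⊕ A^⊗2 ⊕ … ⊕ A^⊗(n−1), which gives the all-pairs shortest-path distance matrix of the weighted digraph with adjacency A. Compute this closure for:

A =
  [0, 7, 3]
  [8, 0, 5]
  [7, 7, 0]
Closure =
  [0, 7, 3]
  [8, 0, 5]
  [7, 7, 0]

This is the Floyd-Warshall all-pairs shortest-path computation. For each intermediate vertex k = 0, 1, …, 2, update dist[i][j] ← min(dist[i][j], dist[i][k] + dist[k][j]). The final matrix gives, for each (i, j), the minimum total weight of any directed path from i to j (possibly empty when i = j).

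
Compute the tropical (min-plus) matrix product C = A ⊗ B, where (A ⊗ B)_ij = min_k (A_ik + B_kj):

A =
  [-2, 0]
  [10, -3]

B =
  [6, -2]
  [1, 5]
A ⊗ B =
  [1, -4]
  [-2, 2]

Apply the min-plus product entry-by-entry:
  C[0][0] = min over k of (A[0][0] + B[0][0] = -2 + 6 = 4, A[0][1] + B[1][0] = 0 + 1 = 1) = 1 (attained at k = 1)
  C[0][1] = min over k of (A[0][0] + B[0][1] = -2 + -2 = -4, A[0][1] + B[1][1] = 0 + 5 = 5) = -4 (attained at k = 0)
  C[1][0] = min over k of (A[1][0] + B[0][0] = 10 + 6 = 16, A[1][1] + B[1][0] = -3 + 1 = -2) = -2 (attained at k = 1)
  C[1][1] = min over k of (A[1][0] + B[0][1] = 10 + -2 = 8, A[1][1] + B[1][1] = -3 + 5 = 2) = 2 (attained at k = 1)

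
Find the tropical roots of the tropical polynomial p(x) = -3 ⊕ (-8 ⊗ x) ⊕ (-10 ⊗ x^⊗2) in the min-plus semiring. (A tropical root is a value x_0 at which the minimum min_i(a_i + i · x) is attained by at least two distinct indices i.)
Roots: {2, 5}

Each tropical root is a break point of the lower envelope of the lines y = a_i + i · x (there are 3 lines, with slopes 0, 1, ..., 2). Only the lines that attain the minimum somewhere contribute to roots; other lines are dominated. Here the surviving (envelope) indices are i = 2, i = 1, i = 0.
Intersections between consecutive envelope lines give the roots: for adjacent envelope indices i < j the intersection is x = (a_i − a_j) / (j − i). Reading off the sorted break points: {2, 5}.
Verification: at each break x_0, at least two indices attain the minimum of min_i(a_i + i · x_0).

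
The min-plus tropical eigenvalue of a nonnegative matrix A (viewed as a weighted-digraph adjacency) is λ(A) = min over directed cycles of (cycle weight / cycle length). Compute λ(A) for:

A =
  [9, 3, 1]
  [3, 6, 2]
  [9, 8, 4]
λ(A) = 3

Enumerate directed cycles and compute their means (weight / length). Sample:
  cycle 0 → 0: weight = 9, length = 1, mean = 9/1 ≈ 9.000
  cycle 1 → 1: weight = 6, length = 1, mean = 6/1 ≈ 6.000
  cycle 2 → 2: weight = 4, length = 1, mean = 4/1 ≈ 4.000
  cycle 0 → 1 → 0: weight = 6, length = 2, mean = 6/2 ≈ 3.000
  cycle 0 → 2 → 0: weight = 10, length = 2, mean = 10/2 ≈ 5.000
  cycle 1 → 0 → 1: weight = 6, length = 2, mean = 6/2 ≈ 3.000
Minimum mean = 3.000, attained e.g. along the cycle 0 → 1 → 0 with weight 6 and length 2. So λ(A) = 6/2 = 3.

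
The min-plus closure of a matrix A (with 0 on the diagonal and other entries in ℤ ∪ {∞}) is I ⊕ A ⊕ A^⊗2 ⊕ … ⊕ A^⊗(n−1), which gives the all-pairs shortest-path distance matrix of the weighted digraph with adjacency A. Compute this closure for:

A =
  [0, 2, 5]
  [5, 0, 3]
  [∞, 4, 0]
Closure =
  [0, 2, 5]
  [5, 0, 3]
  [9, 4, 0]

This is the Floyd-Warshall all-pairs shortest-path computation. For each intermediate vertex k = 0, 1, …, 2, update dist[i][j] ← min(dist[i][j], dist[i][k] + dist[k][j]). The final matrix gives, for each (i, j), the minimum total weight of any directed path from i to j (possibly empty when i = j).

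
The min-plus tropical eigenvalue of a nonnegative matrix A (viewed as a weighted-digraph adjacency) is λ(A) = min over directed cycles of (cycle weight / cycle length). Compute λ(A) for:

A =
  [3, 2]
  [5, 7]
λ(A) = 3

Enumerate directed cycles and compute their means (weight / length). Sample:
  cycle 0 → 0: weight = 3, length = 1, mean = 3/1 ≈ 3.000
  cycle 1 → 1: weight = 7, length = 1, mean = 7/1 ≈ 7.000
  cycle 0 → 1 → 0: weight = 7, length = 2, mean = 7/2 ≈ 3.500
  cycle 1 → 0 → 1: weight = 7, length = 2, mean = 7/2 ≈ 3.500
Minimum mean = 3.000, attained e.g. along the cycle 0 → 0 with weight 3 and length 1. So λ(A) = 3/1 = 3.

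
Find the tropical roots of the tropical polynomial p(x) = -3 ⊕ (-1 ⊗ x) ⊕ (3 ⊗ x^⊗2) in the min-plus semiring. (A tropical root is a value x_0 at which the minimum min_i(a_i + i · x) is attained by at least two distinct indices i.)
Roots: {-4, -2}

Each tropical root is a break point of the lower envelope of the lines y = a_i + i · x (there are 3 lines, with slopes 0, 1, ..., 2). Only the lines that attain the minimum somewhere contribute to roots; other lines are dominated. Here the surviving (envelope) indices are i = 2, i = 1, i = 0.
Intersections between consecutive envelope lines give the roots: for adjacent envelope indices i < j the intersection is x = (a_i − a_j) / (j − i). Reading off the sorted break points: {-4, -2}.
Verification: at each break x_0, at least two indices attain the minimum of min_i(a_i + i · x_0).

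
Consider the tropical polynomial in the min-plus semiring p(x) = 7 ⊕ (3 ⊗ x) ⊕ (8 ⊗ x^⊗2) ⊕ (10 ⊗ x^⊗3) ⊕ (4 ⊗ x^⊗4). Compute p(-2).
p(-2) = -4

A tropical monomial a ⊗ x^⊗i evaluates to a + i · x. Evaluating each term at x = -2:
  Term 0 contributes 7 + 0 · -2 = 7
  Term 1 contributes 3 + 1 · -2 = 1
  Term 2 contributes 8 + 2 · -2 = 4
  Term 3 contributes 10 + 3 · -2 = 4
  Term 4 contributes 4 + 4 · -2 = -4
p(-2) = ⊕ of these = min[7, 1, 4, 4, -4] = -4.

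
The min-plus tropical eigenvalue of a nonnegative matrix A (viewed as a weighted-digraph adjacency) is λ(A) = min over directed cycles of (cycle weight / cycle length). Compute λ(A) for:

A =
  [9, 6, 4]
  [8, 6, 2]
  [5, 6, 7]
λ(A) = 4

Enumerate directed cycles and compute their means (weight / length). Sample:
  cycle 0 → 0: weight = 9, length = 1, mean = 9/1 ≈ 9.000
  cycle 1 → 1: weight = 6, length = 1, mean = 6/1 ≈ 6.000
  cycle 2 → 2: weight = 7, length = 1, mean = 7/1 ≈ 7.000
  cycle 0 → 1 → 0: weight = 14, length = 2, mean = 14/2 ≈ 7.000
  cycle 0 → 2 → 0: weight = 9, length = 2, mean = 9/2 ≈ 4.500
  cycle 1 → 0 → 1: weight = 14, length = 2, mean = 14/2 ≈ 7.000
Minimum mean = 4.000, attained e.g. along the cycle 1 → 2 → 1 with weight 8 and length 2. So λ(A) = 8/2 = 4.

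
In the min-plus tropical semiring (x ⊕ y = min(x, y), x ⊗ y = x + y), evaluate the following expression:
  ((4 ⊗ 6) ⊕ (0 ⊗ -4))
((4 ⊗ 6) ⊕ (0 ⊗ -4)) = -4

Expand innermost to outermost. Recall ⊕ takes the minimum of its arguments and ⊗ takes their sum. Working out the expression ((4 ⊗ 6) ⊕ (0 ⊗ -4)) gives -4.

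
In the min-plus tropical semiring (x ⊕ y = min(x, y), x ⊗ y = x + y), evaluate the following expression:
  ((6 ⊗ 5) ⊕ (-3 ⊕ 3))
((6 ⊗ 5) ⊕ (-3 ⊕ 3)) = -3

Expand innermost to outermost. Recall ⊕ takes the minimum of its arguments and ⊗ takes their sum. Working out the expression ((6 ⊗ 5) ⊕ (-3 ⊕ 3)) gives -3.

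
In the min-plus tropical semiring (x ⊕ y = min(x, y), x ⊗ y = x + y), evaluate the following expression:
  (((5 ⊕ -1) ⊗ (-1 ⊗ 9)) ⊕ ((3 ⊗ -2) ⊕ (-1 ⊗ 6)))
(((5 ⊕ -1) ⊗ (-1 ⊗ 9)) ⊕ ((3 ⊗ -2) ⊕ (-1 ⊗ 6))) = 1

Expand innermost to outermost. Recall ⊕ takes the minimum of its arguments and ⊗ takes their sum. Working out the expression (((5 ⊕ -1) ⊗ (-1 ⊗ 9)) ⊕ ((3 ⊗ -2) ⊕ (-1 ⊗ 6))) gives 1.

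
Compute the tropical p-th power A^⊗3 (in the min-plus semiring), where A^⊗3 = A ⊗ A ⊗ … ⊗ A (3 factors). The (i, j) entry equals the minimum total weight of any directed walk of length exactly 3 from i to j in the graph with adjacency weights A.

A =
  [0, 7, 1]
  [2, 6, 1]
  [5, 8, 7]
A^⊗3 =
  [0, 7, 1]
  [2, 9, 3]
  [5, 12, 6]

Each entry (A^⊗3)_ij equals the minimum over all length-3 walks i = v_0 → v_1 → … → v_3 = j of Σ_t A[v_t][v_{t+1}]. For example, for (i, j) = (0, 2) we minimise over 9 possible intermediate vertex sequences; the minimum is 1, attained along the walk 0 → 0 → 0 → 2.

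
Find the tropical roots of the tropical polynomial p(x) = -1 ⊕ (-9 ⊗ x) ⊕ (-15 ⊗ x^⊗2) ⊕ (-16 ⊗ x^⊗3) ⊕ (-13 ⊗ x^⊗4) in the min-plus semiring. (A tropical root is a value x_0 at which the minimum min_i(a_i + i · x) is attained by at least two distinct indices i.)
Roots: {-3, 1, 6, 8}

Each tropical root is a break point of the lower envelope of the lines y = a_i + i · x (there are 5 lines, with slopes 0, 1, ..., 4). Only the lines that attain the minimum somewhere contribute to roots; other lines are dominated. Here the surviving (envelope) indices are i = 4, i = 3, i = 2, i = 1, i = 0.
Intersections between consecutive envelope lines give the roots: for adjacent envelope indices i < j the intersection is x = (a_i − a_j) / (j − i). Reading off the sorted break points: {-3, 1, 6, 8}.
Verification: at each break x_0, at least two indices attain the minimum of min_i(a_i + i · x_0).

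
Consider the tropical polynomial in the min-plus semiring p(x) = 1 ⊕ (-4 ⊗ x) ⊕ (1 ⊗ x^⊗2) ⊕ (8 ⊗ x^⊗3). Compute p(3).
p(3) = -1

A tropical monomial a ⊗ x^⊗i evaluates to a + i · x. Evaluating each term at x = 3:
  Term 0 contributes 1 + 0 · 3 = 1
  Term 1 contributes -4 + 1 · 3 = -1
  Term 2 contributes 1 + 2 · 3 = 7
  Term 3 contributes 8 + 3 · 3 = 17
p(3) = ⊕ of these = min[1, -1, 7, 17] = -1.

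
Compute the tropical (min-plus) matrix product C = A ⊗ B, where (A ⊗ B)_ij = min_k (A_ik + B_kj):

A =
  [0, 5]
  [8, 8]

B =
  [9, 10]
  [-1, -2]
A ⊗ B =
  [4, 3]
  [7, 6]

Apply the min-plus product entry-by-entry:
  C[0][0] = min over k of (A[0][0] + B[0][0] = 0 + 9 = 9, A[0][1] + B[1][0] = 5 + -1 = 4) = 4 (attained at k = 1)
  C[0][1] = min over k of (A[0][0] + B[0][1] = 0 + 10 = 10, A[0][1] + B[1][1] = 5 + -2 = 3) = 3 (attained at k = 1)
  C[1][0] = min over k of (A[1][0] + B[0][0] = 8 + 9 = 17, A[1][1] + B[1][0] = 8 + -1 = 7) = 7 (attained at k = 1)
  C[1][1] = min over k of (A[1][0] + B[0][1] = 8 + 10 = 18, A[1][1] + B[1][1] = 8 + -2 = 6) = 6 (attained at k = 1)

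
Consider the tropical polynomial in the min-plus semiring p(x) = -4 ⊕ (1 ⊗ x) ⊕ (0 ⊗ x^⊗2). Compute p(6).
p(6) = -4

A tropical monomial a ⊗ x^⊗i evaluates to a + i · x. Evaluating each term at x = 6:
  Term 0 contributes -4 + 0 · 6 = -4
  Term 1 contributes 1 + 1 · 6 = 7
  Term 2 contributes 0 + 2 · 6 = 12
p(6) = ⊕ of these = min[-4, 7, 12] = -4.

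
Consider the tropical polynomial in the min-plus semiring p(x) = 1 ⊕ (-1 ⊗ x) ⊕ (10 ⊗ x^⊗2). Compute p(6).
p(6) = 1

A tropical monomial a ⊗ x^⊗i evaluates to a + i · x. Evaluating each term at x = 6:
  Term 0 contributes 1 + 0 · 6 = 1
  Term 1 contributes -1 + 1 · 6 = 5
  Term 2 contributes 10 + 2 · 6 = 22
p(6) = ⊕ of these = min[1, 5, 22] = 1.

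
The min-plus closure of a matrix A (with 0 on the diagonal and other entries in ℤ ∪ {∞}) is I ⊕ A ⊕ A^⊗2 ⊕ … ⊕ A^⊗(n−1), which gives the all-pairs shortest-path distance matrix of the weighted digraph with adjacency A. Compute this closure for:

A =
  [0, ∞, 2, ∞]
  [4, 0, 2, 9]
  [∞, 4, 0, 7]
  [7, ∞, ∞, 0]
Closure =
  [0, 6, 2, 9]
  [4, 0, 2, 9]
  [8, 4, 0, 7]
  [7, 13, 9, 0]

This is the Floyd-Warshall all-pairs shortest-path computation. For each intermediate vertex k = 0, 1, …, 3, update dist[i][j] ← min(dist[i][j], dist[i][k] + dist[k][j]). The final matrix gives, for each (i, j), the minimum total weight of any directed path from i to j (possibly empty when i = j).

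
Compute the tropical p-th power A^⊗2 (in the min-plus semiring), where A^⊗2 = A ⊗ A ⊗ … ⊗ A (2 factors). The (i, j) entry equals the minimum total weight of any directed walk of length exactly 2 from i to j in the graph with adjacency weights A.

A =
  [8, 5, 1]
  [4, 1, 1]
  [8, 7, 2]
A^⊗2 =
  [9, 6, 3]
  [5, 2, 2]
  [10, 8, 4]

Each entry (A^⊗2)_ij equals the minimum over all length-2 walks i = v_0 → v_1 → … → v_2 = j of Σ_t A[v_t][v_{t+1}]. For example, for (i, j) = (0, 2) we minimise over 3 possible intermediate vertex sequences; the minimum is 3, attained along the walk 0 → 2 → 2.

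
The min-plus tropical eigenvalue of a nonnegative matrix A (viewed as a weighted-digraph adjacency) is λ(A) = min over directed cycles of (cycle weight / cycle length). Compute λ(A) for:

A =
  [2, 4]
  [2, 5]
λ(A) = 2

Enumerate directed cycles and compute their means (weight / length). Sample:
  cycle 0 → 0: weight = 2, length = 1, mean = 2/1 ≈ 2.000
  cycle 1 → 1: weight = 5, length = 1, mean = 5/1 ≈ 5.000
  cycle 0 → 1 → 0: weight = 6, length = 2, mean = 6/2 ≈ 3.000
  cycle 1 → 0 → 1: weight = 6, length = 2, mean = 6/2 ≈ 3.000
Minimum mean = 2.000, attained e.g. along the cycle 0 → 0 with weight 2 and length 1. So λ(A) = 2/1 = 2.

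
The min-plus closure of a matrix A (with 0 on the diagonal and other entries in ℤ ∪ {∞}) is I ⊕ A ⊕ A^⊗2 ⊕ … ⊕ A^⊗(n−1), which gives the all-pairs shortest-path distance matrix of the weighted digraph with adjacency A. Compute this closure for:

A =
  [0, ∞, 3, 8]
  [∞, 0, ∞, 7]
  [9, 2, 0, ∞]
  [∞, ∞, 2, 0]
Closure =
  [0, 5, 3, 8]
  [18, 0, 9, 7]
  [9, 2, 0, 9]
  [11, 4, 2, 0]

This is the Floyd-Warshall all-pairs shortest-path computation. For each intermediate vertex k = 0, 1, …, 3, update dist[i][j] ← min(dist[i][j], dist[i][k] + dist[k][j]). The final matrix gives, for each (i, j), the minimum total weight of any directed path from i to j (possibly empty when i = j).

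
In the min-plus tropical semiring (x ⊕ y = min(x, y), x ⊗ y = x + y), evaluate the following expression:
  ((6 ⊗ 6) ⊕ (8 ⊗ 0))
((6 ⊗ 6) ⊕ (8 ⊗ 0)) = 8

Expand innermost to outermost. Recall ⊕ takes the minimum of its arguments and ⊗ takes their sum. Working out the expression ((6 ⊗ 6) ⊕ (8 ⊗ 0)) gives 8.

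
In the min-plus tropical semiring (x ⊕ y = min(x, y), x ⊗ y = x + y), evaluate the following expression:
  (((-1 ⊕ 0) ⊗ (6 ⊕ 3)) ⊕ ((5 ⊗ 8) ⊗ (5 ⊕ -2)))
(((-1 ⊕ 0) ⊗ (6 ⊕ 3)) ⊕ ((5 ⊗ 8) ⊗ (5 ⊕ -2))) = 2

Expand innermost to outermost. Recall ⊕ takes the minimum of its arguments and ⊗ takes their sum. Working out the expression (((-1 ⊕ 0) ⊗ (6 ⊕ 3)) ⊕ ((5 ⊗ 8) ⊗ (5 ⊕ -2))) gives 2.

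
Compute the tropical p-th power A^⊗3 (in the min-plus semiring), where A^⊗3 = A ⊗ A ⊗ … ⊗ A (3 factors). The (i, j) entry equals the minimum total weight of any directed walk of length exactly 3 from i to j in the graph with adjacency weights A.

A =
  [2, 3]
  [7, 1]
A^⊗3 =
  [6, 5]
  [9, 3]

Each entry (A^⊗3)_ij equals the minimum over all length-3 walks i = v_0 → v_1 → … → v_3 = j of Σ_t A[v_t][v_{t+1}]. For example, for (i, j) = (0, 1) we minimise over 4 possible intermediate vertex sequences; the minimum is 5, attained along the walk 0 → 1 → 1 → 1.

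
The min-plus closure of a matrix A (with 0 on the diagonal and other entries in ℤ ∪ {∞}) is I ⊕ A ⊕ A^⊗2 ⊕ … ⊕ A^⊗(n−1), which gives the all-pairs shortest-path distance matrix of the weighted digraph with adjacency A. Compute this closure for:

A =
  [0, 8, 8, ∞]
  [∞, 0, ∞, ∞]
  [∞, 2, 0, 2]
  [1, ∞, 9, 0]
Closure =
  [0, 8, 8, 10]
  [∞, 0, ∞, ∞]
  [3, 2, 0, 2]
  [1, 9, 9, 0]

This is the Floyd-Warshall all-pairs shortest-path computation. For each intermediate vertex k = 0, 1, …, 3, update dist[i][j] ← min(dist[i][j], dist[i][k] + dist[k][j]). The final matrix gives, for each (i, j), the minimum total weight of any directed path from i to j (possibly empty when i = j).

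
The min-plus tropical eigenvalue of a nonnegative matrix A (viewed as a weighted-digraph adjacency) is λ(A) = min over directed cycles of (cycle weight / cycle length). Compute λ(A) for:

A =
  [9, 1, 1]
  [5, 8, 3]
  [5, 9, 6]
λ(A) = 3

Enumerate directed cycles and compute their means (weight / length). Sample:
  cycle 0 → 0: weight = 9, length = 1, mean = 9/1 ≈ 9.000
  cycle 1 → 1: weight = 8, length = 1, mean = 8/1 ≈ 8.000
  cycle 2 → 2: weight = 6, length = 1, mean = 6/1 ≈ 6.000
  cycle 0 → 1 → 0: weight = 6, length = 2, mean = 6/2 ≈ 3.000
  cycle 0 → 2 → 0: weight = 6, length = 2, mean = 6/2 ≈ 3.000
  cycle 1 → 0 → 1: weight = 6, length = 2, mean = 6/2 ≈ 3.000
Minimum mean = 3.000, attained e.g. along the cycle 0 → 1 → 0 with weight 6 and length 2. So λ(A) = 6/2 = 3.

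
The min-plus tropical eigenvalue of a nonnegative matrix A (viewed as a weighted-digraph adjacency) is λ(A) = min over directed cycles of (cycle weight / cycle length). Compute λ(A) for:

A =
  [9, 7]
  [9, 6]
λ(A) = 6

Enumerate directed cycles and compute their means (weight / length). Sample:
  cycle 0 → 0: weight = 9, length = 1, mean = 9/1 ≈ 9.000
  cycle 1 → 1: weight = 6, length = 1, mean = 6/1 ≈ 6.000
  cycle 0 → 1 → 0: weight = 16, length = 2, mean = 16/2 ≈ 8.000
  cycle 1 → 0 → 1: weight = 16, length = 2, mean = 16/2 ≈ 8.000
Minimum mean = 6.000, attained e.g. along the cycle 1 → 1 with weight 6 and length 1. So λ(A) = 6/1 = 6.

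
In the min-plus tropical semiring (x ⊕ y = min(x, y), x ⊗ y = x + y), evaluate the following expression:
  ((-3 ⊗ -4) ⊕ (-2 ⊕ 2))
((-3 ⊗ -4) ⊕ (-2 ⊕ 2)) = -7

Expand innermost to outermost. Recall ⊕ takes the minimum of its arguments and ⊗ takes their sum. Working out the expression ((-3 ⊗ -4) ⊕ (-2 ⊕ 2)) gives -7.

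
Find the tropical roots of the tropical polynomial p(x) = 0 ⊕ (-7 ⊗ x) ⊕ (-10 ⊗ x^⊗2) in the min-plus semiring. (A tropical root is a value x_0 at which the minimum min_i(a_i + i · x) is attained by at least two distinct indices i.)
Roots: {3, 7}

Each tropical root is a break point of the lower envelope of the lines y = a_i + i · x (there are 3 lines, with slopes 0, 1, ..., 2). Only the lines that attain the minimum somewhere contribute to roots; other lines are dominated. Here the surviving (envelope) indices are i = 2, i = 1, i = 0.
Intersections between consecutive envelope lines give the roots: for adjacent envelope indices i < j the intersection is x = (a_i − a_j) / (j − i). Reading off the sorted break points: {3, 7}.
Verification: at each break x_0, at least two indices attain the minimum of min_i(a_i + i · x_0).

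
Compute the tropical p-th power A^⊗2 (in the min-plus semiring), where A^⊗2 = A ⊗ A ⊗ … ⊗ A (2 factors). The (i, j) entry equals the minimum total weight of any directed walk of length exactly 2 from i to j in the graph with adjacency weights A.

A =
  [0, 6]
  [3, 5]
A^⊗2 =
  [0, 6]
  [3, 9]

Each entry (A^⊗2)_ij equals the minimum over all length-2 walks i = v_0 → v_1 → … → v_2 = j of Σ_t A[v_t][v_{t+1}]. For example, for (i, j) = (0, 1) we minimise over 2 possible intermediate vertex sequences; the minimum is 6, attained along the walk 0 → 0 → 1.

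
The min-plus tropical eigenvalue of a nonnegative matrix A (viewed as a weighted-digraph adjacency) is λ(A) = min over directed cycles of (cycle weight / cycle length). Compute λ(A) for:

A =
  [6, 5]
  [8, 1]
λ(A) = 1

Enumerate directed cycles and compute their means (weight / length). Sample:
  cycle 0 → 0: weight = 6, length = 1, mean = 6/1 ≈ 6.000
  cycle 1 → 1: weight = 1, length = 1, mean = 1/1 ≈ 1.000
  cycle 0 → 1 → 0: weight = 13, length = 2, mean = 13/2 ≈ 6.500
  cycle 1 → 0 → 1: weight = 13, length = 2, mean = 13/2 ≈ 6.500
Minimum mean = 1.000, attained e.g. along the cycle 1 → 1 with weight 1 and length 1. So λ(A) = 1/1 = 1.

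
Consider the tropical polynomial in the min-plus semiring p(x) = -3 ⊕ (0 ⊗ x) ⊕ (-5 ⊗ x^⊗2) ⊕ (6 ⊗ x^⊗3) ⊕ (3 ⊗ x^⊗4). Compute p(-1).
p(-1) = -7

A tropical monomial a ⊗ x^⊗i evaluates to a + i · x. Evaluating each term at x = -1:
  Term 0 contributes -3 + 0 · -1 = -3
  Term 1 contributes 0 + 1 · -1 = -1
  Term 2 contributes -5 + 2 · -1 = -7
  Term 3 contributes 6 + 3 · -1 = 3
  Term 4 contributes 3 + 4 · -1 = -1
p(-1) = ⊕ of these = min[-3, -1, -7, 3, -1] = -7.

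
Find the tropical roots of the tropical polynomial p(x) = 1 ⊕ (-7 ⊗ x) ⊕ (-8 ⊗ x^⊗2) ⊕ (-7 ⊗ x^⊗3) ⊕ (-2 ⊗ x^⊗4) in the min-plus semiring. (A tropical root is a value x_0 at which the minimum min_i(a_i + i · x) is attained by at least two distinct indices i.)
Roots: {-5, -1, 1, 8}

Each tropical root is a break point of the lower envelope of the lines y = a_i + i · x (there are 5 lines, with slopes 0, 1, ..., 4). Only the lines that attain the minimum somewhere contribute to roots; other lines are dominated. Here the surviving (envelope) indices are i = 4, i = 3, i = 2, i = 1, i = 0.
Intersections between consecutive envelope lines give the roots: for adjacent envelope indices i < j the intersection is x = (a_i − a_j) / (j − i). Reading off the sorted break points: {-5, -1, 1, 8}.
Verification: at each break x_0, at least two indices attain the minimum of min_i(a_i + i · x_0).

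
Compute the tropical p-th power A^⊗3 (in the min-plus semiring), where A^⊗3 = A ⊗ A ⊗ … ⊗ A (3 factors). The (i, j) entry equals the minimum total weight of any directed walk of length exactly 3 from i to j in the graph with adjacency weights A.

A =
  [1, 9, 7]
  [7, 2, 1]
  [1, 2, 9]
A^⊗3 =
  [3, 10, 9]
  [3, 5, 4]
  [3, 5, 5]

Each entry (A^⊗3)_ij equals the minimum over all length-3 walks i = v_0 → v_1 → … → v_3 = j of Σ_t A[v_t][v_{t+1}]. For example, for (i, j) = (0, 2) we minimise over 9 possible intermediate vertex sequences; the minimum is 9, attained along the walk 0 → 0 → 0 → 2.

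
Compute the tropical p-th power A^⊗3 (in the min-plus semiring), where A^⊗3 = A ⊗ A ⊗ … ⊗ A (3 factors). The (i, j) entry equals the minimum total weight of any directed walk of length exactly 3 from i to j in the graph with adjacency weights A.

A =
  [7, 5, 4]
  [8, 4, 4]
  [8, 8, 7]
A^⊗3 =
  [17, 13, 13]
  [16, 12, 12]
  [20, 16, 16]

Each entry (A^⊗3)_ij equals the minimum over all length-3 walks i = v_0 → v_1 → … → v_3 = j of Σ_t A[v_t][v_{t+1}]. For example, for (i, j) = (0, 2) we minimise over 9 possible intermediate vertex sequences; the minimum is 13, attained along the walk 0 → 1 → 1 → 2.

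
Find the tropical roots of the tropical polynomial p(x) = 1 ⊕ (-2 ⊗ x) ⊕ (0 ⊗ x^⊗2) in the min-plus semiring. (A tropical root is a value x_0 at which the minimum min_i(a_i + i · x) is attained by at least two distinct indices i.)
Roots: {-2, 3}

Each tropical root is a break point of the lower envelope of the lines y = a_i + i · x (there are 3 lines, with slopes 0, 1, ..., 2). Only the lines that attain the minimum somewhere contribute to roots; other lines are dominated. Here the surviving (envelope) indices are i = 2, i = 1, i = 0.
Intersections between consecutive envelope lines give the roots: for adjacent envelope indices i < j the intersection is x = (a_i − a_j) / (j − i). Reading off the sorted break points: {-2, 3}.
Verification: at each break x_0, at least two indices attain the minimum of min_i(a_i + i · x_0).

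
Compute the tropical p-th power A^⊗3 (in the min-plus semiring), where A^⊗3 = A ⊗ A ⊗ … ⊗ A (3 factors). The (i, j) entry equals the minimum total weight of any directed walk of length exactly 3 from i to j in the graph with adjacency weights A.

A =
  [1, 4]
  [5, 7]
A^⊗3 =
  [3, 6]
  [7, 10]

Each entry (A^⊗3)_ij equals the minimum over all length-3 walks i = v_0 → v_1 → … → v_3 = j of Σ_t A[v_t][v_{t+1}]. For example, for (i, j) = (0, 1) we minimise over 4 possible intermediate vertex sequences; the minimum is 6, attained along the walk 0 → 0 → 0 → 1.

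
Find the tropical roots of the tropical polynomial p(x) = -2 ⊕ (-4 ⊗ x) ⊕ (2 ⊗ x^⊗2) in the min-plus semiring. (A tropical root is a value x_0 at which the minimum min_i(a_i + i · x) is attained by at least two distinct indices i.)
Roots: {-6, 2}

Each tropical root is a break point of the lower envelope of the lines y = a_i + i · x (there are 3 lines, with slopes 0, 1, ..., 2). Only the lines that attain the minimum somewhere contribute to roots; other lines are dominated. Here the surviving (envelope) indices are i = 2, i = 1, i = 0.
Intersections between consecutive envelope lines give the roots: for adjacent envelope indices i < j the intersection is x = (a_i − a_j) / (j − i). Reading off the sorted break points: {-6, 2}.
Verification: at each break x_0, at least two indices attain the minimum of min_i(a_i + i · x_0).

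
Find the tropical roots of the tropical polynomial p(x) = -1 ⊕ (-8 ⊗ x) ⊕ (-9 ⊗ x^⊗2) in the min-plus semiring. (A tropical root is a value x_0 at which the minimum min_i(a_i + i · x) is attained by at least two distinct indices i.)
Roots: {1, 7}

Each tropical root is a break point of the lower envelope of the lines y = a_i + i · x (there are 3 lines, with slopes 0, 1, ..., 2). Only the lines that attain the minimum somewhere contribute to roots; other lines are dominated. Here the surviving (envelope) indices are i = 2, i = 1, i = 0.
Intersections between consecutive envelope lines give the roots: for adjacent envelope indices i < j the intersection is x = (a_i − a_j) / (j − i). Reading off the sorted break points: {1, 7}.
Verification: at each break x_0, at least two indices attain the minimum of min_i(a_i + i · x_0).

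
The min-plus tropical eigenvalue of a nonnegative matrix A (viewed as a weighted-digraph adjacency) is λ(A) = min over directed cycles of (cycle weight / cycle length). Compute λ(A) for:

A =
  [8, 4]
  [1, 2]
λ(A) = 2

Enumerate directed cycles and compute their means (weight / length). Sample:
  cycle 0 → 0: weight = 8, length = 1, mean = 8/1 ≈ 8.000
  cycle 1 → 1: weight = 2, length = 1, mean = 2/1 ≈ 2.000
  cycle 0 → 1 → 0: weight = 5, length = 2, mean = 5/2 ≈ 2.500
  cycle 1 → 0 → 1: weight = 5, length = 2, mean = 5/2 ≈ 2.500
Minimum mean = 2.000, attained e.g. along the cycle 1 → 1 with weight 2 and length 1. So λ(A) = 2/1 = 2.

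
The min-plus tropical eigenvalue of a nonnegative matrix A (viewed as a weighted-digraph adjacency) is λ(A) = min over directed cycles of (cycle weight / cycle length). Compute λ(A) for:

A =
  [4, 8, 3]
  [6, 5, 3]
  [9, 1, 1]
λ(A) = 1

Enumerate directed cycles and compute their means (weight / length). Sample:
  cycle 0 → 0: weight = 4, length = 1, mean = 4/1 ≈ 4.000
  cycle 1 → 1: weight = 5, length = 1, mean = 5/1 ≈ 5.000
  cycle 2 → 2: weight = 1, length = 1, mean = 1/1 ≈ 1.000
  cycle 0 → 1 → 0: weight = 14, length = 2, mean = 14/2 ≈ 7.000
  cycle 0 → 2 → 0: weight = 12, length = 2, mean = 12/2 ≈ 6.000
  cycle 1 → 0 → 1: weight = 14, length = 2, mean = 14/2 ≈ 7.000
Minimum mean = 1.000, attained e.g. along the cycle 2 → 2 with weight 1 and length 1. So λ(A) = 1/1 = 1.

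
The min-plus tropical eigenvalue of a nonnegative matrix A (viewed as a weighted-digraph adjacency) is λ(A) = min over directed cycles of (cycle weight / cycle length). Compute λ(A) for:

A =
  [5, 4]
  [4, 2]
λ(A) = 2

Enumerate directed cycles and compute their means (weight / length). Sample:
  cycle 0 → 0: weight = 5, length = 1, mean = 5/1 ≈ 5.000
  cycle 1 → 1: weight = 2, length = 1, mean = 2/1 ≈ 2.000
  cycle 0 → 1 → 0: weight = 8, length = 2, mean = 8/2 ≈ 4.000
  cycle 1 → 0 → 1: weight = 8, length = 2, mean = 8/2 ≈ 4.000
Minimum mean = 2.000, attained e.g. along the cycle 1 → 1 with weight 2 and length 1. So λ(A) = 2/1 = 2.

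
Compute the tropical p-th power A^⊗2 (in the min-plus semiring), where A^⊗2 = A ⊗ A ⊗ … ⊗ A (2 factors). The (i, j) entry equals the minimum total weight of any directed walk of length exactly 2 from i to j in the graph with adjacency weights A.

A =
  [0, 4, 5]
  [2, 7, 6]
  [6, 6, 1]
A^⊗2 =
  [0, 4, 5]
  [2, 6, 7]
  [6, 7, 2]

Each entry (A^⊗2)_ij equals the minimum over all length-2 walks i = v_0 → v_1 → … → v_2 = j of Σ_t A[v_t][v_{t+1}]. For example, for (i, j) = (0, 2) we minimise over 3 possible intermediate vertex sequences; the minimum is 5, attained along the walk 0 → 0 → 2.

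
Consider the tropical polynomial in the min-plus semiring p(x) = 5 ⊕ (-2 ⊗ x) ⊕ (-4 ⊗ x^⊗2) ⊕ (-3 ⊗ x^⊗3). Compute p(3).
p(3) = 1

A tropical monomial a ⊗ x^⊗i evaluates to a + i · x. Evaluating each term at x = 3:
  Term 0 contributes 5 + 0 · 3 = 5
  Term 1 contributes -2 + 1 · 3 = 1
  Term 2 contributes -4 + 2 · 3 = 2
  Term 3 contributes -3 + 3 · 3 = 6
p(3) = ⊕ of these = min[5, 1, 2, 6] = 1.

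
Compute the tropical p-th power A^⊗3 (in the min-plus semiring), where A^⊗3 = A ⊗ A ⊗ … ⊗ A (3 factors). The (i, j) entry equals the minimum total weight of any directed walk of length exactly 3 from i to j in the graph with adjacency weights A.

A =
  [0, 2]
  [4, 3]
A^⊗3 =
  [0, 2]
  [4, 6]

Each entry (A^⊗3)_ij equals the minimum over all length-3 walks i = v_0 → v_1 → … → v_3 = j of Σ_t A[v_t][v_{t+1}]. For example, for (i, j) = (0, 1) we minimise over 4 possible intermediate vertex sequences; the minimum is 2, attained along the walk 0 → 0 → 0 → 1.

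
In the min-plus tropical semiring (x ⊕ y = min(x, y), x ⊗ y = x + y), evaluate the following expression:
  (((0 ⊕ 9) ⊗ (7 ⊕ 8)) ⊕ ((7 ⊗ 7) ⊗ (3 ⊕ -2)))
(((0 ⊕ 9) ⊗ (7 ⊕ 8)) ⊕ ((7 ⊗ 7) ⊗ (3 ⊕ -2))) = 7

Expand innermost to outermost. Recall ⊕ takes the minimum of its arguments and ⊗ takes their sum. Working out the expression (((0 ⊕ 9) ⊗ (7 ⊕ 8)) ⊕ ((7 ⊗ 7) ⊗ (3 ⊕ -2))) gives 7.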